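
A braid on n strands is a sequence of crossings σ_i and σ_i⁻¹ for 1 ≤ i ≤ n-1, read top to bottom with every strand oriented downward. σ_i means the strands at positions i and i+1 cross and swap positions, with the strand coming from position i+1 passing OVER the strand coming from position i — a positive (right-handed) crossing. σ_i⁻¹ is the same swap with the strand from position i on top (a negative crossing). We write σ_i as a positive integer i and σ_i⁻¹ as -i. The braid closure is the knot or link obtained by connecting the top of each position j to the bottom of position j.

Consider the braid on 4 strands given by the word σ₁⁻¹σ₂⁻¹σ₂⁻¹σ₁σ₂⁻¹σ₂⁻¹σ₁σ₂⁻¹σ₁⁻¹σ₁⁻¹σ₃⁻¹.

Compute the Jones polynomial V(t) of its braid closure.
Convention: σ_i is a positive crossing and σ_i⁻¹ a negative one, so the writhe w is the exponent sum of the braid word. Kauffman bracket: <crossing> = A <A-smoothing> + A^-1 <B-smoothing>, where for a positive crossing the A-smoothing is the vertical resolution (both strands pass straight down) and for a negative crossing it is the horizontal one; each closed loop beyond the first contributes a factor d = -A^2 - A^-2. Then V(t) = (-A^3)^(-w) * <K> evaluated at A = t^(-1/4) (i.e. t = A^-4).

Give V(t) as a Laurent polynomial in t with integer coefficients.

2*t^-2 - 3*t^-3 + 6*t^-4 - 7*t^-5 + 7*t^-6 - 7*t^-7 + 5*t^-8 - 3*t^-9 + t^-10

Derivation:
The presented braid s1^-1 s2^-1 s2^-1 s1 s2^-1 s2^-1 s1 s2^-1 s1^-1 s1^-1 s3^-1 on 4 strands reduces by inverse Markov moves (closure unchanged at each step):
  Destabilize: the word has the form β·s3^-1 where s3^-1 occurs only as the final letter (β ∈ B_3); drop it and the last strand → 3 strands.
Reduced to β = s1^-1 s2^-1 s2^-1 s1 s2^-1 s2^-1 s1 s2^-1 s1^-1 s1^-1 on 3 strands, 10 crossings.
Compute on β:
Braid: s1^-1 s2^-1 s2^-1 s1 s2^-1 s2^-1 s1 s2^-1 s1^-1 s1^-1 on 3 strands, 10 crossings.
Writhe w = (#positive) - (#negative) = 2 - 8 = -6.
Enumerate smoothing states for the bracket polynomial. There are 2^10 = 1024 states.
For each crossing: s=0 is the vertical smoothing, s=1 horizontal. Crossing k contributes A^(sign_k * (1 - 2*s_k)); loop factor d = -A^2 - A^-2.
Tabulate the states by total A-exponent and number of loops L (A-exp: L × count):
  A^10: L=7 ×1
  A^8: L=6 ×10
  A^6: L=5 ×44, L=7 ×1
  A^4: L=4 ×110, L=6 ×10
  A^2: L=3 ×166, L=5 ×44
  A^0: L=2 ×144, L=4 ×106, L=6 ×2
  A^-2: L=1 ×57, L=3 ×140, L=5 ×13
  A^-4: L=2 ×91, L=4 ×28, L=6 ×1
  A^-6: L=1 ×16, L=3 ×26, L=5 ×3
  A^-8: L=2 ×7, L=4 ×3
  A^-10: L=3 ×1
Each group contributes A^e * Σ count * d^(L-1):
Powers of d = -A^2 - A^-2: d^2 = A^4 + 2 + A^-4; d^3 = -A^6 - 3*A^2 - 3*A^-2 - A^-6; d^4 = A^8 + 4*A^4 + 6 + 4*A^-4 + A^-8; d^5 = -A^10 - 5*A^6 - 10*A^2 - 10*A^-2 - 5*A^-6 - A^-10; d^6 = A^12 + 6*A^8 + 15*A^4 + 20 + 15*A^-4 + 6*A^-8 + A^-12.
  A^10 * (d^6) = A^22 + 6*A^18 + 15*A^14 + 20*A^10 + 15*A^6 + 6*A^2 + A^-2
  A^8 * (10*d^5) = -10*A^18 - 50*A^14 - 100*A^10 - 100*A^6 - 50*A^2 - 10*A^-2
  A^6 * (44*d^4 + d^6) = A^18 + 50*A^14 + 191*A^10 + 284*A^6 + 191*A^2 + 50*A^-2 + A^-6
  A^4 * (110*d^3 + 10*d^5) = -10*A^14 - 160*A^10 - 430*A^6 - 430*A^2 - 160*A^-2 - 10*A^-6
  A^2 * (166*d^2 + 44*d^4) = 44*A^10 + 342*A^6 + 596*A^2 + 342*A^-2 + 44*A^-6
  A^0 * (144*d + 106*d^3 + 2*d^5) = -2*A^10 - 116*A^6 - 482*A^2 - 482*A^-2 - 116*A^-6 - 2*A^-10
  A^-2 * (57 + 140*d^2 + 13*d^4) = 13*A^6 + 192*A^2 + 415*A^-2 + 192*A^-6 + 13*A^-10
  A^-4 * (91*d + 28*d^3 + d^5) = -A^6 - 33*A^2 - 185*A^-2 - 185*A^-6 - 33*A^-10 - A^-14
  A^-6 * (16 + 26*d^2 + 3*d^4) = 3*A^2 + 38*A^-2 + 86*A^-6 + 38*A^-10 + 3*A^-14
  A^-8 * (7*d + 3*d^3) = -3*A^-2 - 16*A^-6 - 16*A^-10 - 3*A^-14
  A^-10 * (d^2) = A^-6 + 2*A^-10 + A^-14
Summing the groups: <K> = A^22 - 3*A^18 + 5*A^14 - 7*A^10 + 7*A^6 - 7*A^2 + 6*A^-2 - 3*A^-6 + 2*A^-10
Normalise by the writhe: (-A^3)^(-w) = (-A^3)^(6) = A^18, so f(A) = A^18 * <K> = A^40 - 3*A^36 + 5*A^32 - 7*A^28 + 7*A^24 - 7*A^20 + 6*A^16 - 3*A^12 + 2*A^8.
Substitute A = t^(-1/4), i.e. A^e → t^(-e/4): V(t) = 2*t^-2 - 3*t^-3 + 6*t^-4 - 7*t^-5 + 7*t^-6 - 7*t^-7 + 5*t^-8 - 3*t^-9 + t^-10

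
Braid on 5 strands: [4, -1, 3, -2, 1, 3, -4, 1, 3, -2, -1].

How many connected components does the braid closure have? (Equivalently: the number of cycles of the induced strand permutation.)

Track the strand permutation on 5 strands, starting from identity.
  step 1: s4 swaps positions 4,5 -> [1 2 3 5 4]
  step 2: s1^-1 swaps positions 1,2 -> [2 1 3 5 4]
  step 3: s3 swaps positions 3,4 -> [2 1 5 3 4]
  step 4: s2^-1 swaps positions 2,3 -> [2 5 1 3 4]
  step 5: s1 swaps positions 1,2 -> [5 2 1 3 4]
  step 6: s3 swaps positions 3,4 -> [5 2 3 1 4]
  step 7: s4^-1 swaps positions 4,5 -> [5 2 3 4 1]
  step 8: s1 swaps positions 1,2 -> [2 5 3 4 1]
  step 9: s3 swaps positions 3,4 -> [2 5 4 3 1]
  step 10: s2^-1 swaps positions 2,3 -> [2 4 5 3 1]
  step 11: s1^-1 swaps positions 1,2 -> [4 2 5 3 1]
Final permutation (position -> original strand): [4 2 5 3 1]
Closure components = cycle count of this permutation = 2.

Answer: 2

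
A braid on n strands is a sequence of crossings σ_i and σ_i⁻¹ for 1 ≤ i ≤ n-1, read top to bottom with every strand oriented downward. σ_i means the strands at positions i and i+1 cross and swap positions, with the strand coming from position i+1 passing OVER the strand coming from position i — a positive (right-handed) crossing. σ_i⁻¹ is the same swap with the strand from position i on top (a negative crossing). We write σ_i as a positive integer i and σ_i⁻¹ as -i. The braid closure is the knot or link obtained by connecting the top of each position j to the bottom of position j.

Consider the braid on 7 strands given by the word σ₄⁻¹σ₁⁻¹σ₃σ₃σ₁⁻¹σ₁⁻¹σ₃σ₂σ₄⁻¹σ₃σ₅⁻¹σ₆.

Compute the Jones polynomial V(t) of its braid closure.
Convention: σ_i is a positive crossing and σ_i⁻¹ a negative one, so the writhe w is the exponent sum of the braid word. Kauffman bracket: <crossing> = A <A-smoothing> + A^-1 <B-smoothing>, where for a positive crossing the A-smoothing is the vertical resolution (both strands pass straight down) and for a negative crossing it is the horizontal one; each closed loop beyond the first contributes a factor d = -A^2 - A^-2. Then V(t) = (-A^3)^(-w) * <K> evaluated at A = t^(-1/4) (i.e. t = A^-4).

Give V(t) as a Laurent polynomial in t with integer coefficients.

The presented braid s4^-1 s1^-1 s3 s3 s1^-1 s1^-1 s3 s2 s4^-1 s3 s5^-1 s6 on 7 strands reduces by inverse Markov moves (closure unchanged at each step):
  Destabilize: the word has the form β·s6 where s6 occurs only as the final letter (β ∈ B_6); drop it and the last strand → 6 strands.
  Destabilize: the word has the form β·s5^-1 where s5^-1 occurs only as the final letter (β ∈ B_5); drop it and the last strand → 5 strands.
Reduced to β = s4^-1 s1^-1 s3 s3 s1^-1 s1^-1 s3 s2 s4^-1 s3 on 5 strands, 10 crossings.
Compute on β:
Braid: s4^-1 s1^-1 s3 s3 s1^-1 s1^-1 s3 s2 s4^-1 s3 on 5 strands, 10 crossings.
Writhe w = (#positive) - (#negative) = 5 - 5 = 0.
State-sum expansion of <K>. There are 2^10 = 1024 states.
For each crossing: s=0 is the vertical smoothing, s=1 horizontal. Crossing k contributes A^(sign_k * (1 - 2*s_k)); loop factor d = -A^2 - A^-2.
Tabulate the states by total A-exponent and number of loops L (A-exp: L × count):
  A^10: L=6 ×1
  A^8: L=5 ×10
  A^6: L=4 ×41, L=6 ×4
  A^4: L=3 ×83, L=5 ×36, L=7 ×1
  A^2: L=2 ×84, L=4 ×107, L=6 ×19
  A^0: L=1 ×33, L=3 ×143, L=5 ×70, L=7 ×6
  A^-2: L=2 ×68, L=4 ×116, L=6 ×25, L=8 ×1
  A^-4: L=3 ×64, L=5 ×52, L=7 ×4
  A^-6: L=4 ×33, L=6 ×12
  A^-8: L=5 ×9, L=7 ×1
  A^-10: L=6 ×1
Each group contributes A^e * Σ count * d^(L-1):
Powers of d = -A^2 - A^-2: d^2 = A^4 + 2 + A^-4; d^3 = -A^6 - 3*A^2 - 3*A^-2 - A^-6; d^4 = A^8 + 4*A^4 + 6 + 4*A^-4 + A^-8; d^5 = -A^10 - 5*A^6 - 10*A^2 - 10*A^-2 - 5*A^-6 - A^-10; d^6 = A^12 + 6*A^8 + 15*A^4 + 20 + 15*A^-4 + 6*A^-8 + A^-12; d^7 = -A^14 - 7*A^10 - 21*A^6 - 35*A^2 - 35*A^-2 - 21*A^-6 - 7*A^-10 - A^-14.
  A^10 * (d^5) = -A^20 - 5*A^16 - 10*A^12 - 10*A^8 - 5*A^4 - 1
  A^8 * (10*d^4) = 10*A^16 + 40*A^12 + 60*A^8 + 40*A^4 + 10
  A^6 * (41*d^3 + 4*d^5) = -4*A^16 - 61*A^12 - 163*A^8 - 163*A^4 - 61 - 4*A^-4
  A^4 * (83*d^2 + 36*d^4 + d^6) = A^16 + 42*A^12 + 242*A^8 + 402*A^4 + 242 + 42*A^-4 + A^-8
  A^2 * (84*d + 107*d^3 + 19*d^5) = -19*A^12 - 202*A^8 - 595*A^4 - 595 - 202*A^-4 - 19*A^-8
  A^0 * (33 + 143*d^2 + 70*d^4 + 6*d^6) = 6*A^12 + 106*A^8 + 513*A^4 + 859 + 513*A^-4 + 106*A^-8 + 6*A^-12
  A^-2 * (68*d + 116*d^3 + 25*d^5 + d^7) = -A^12 - 32*A^8 - 262*A^4 - 701 - 701*A^-4 - 262*A^-8 - 32*A^-12 - A^-16
  A^-4 * (64*d^2 + 52*d^4 + 4*d^6) = 4*A^8 + 76*A^4 + 332 + 520*A^-4 + 332*A^-8 + 76*A^-12 + 4*A^-16
  A^-6 * (33*d^3 + 12*d^5) = -12*A^4 - 93 - 219*A^-4 - 219*A^-8 - 93*A^-12 - 12*A^-16
  A^-8 * (9*d^4 + d^6) = A^4 + 15 + 51*A^-4 + 74*A^-8 + 51*A^-12 + 15*A^-16 + A^-20
  A^-10 * (d^5) = -1 - 5*A^-4 - 10*A^-8 - 10*A^-12 - 5*A^-16 - A^-20
Summing the groups: <K> = -A^20 + 2*A^16 - 3*A^12 + 5*A^8 - 5*A^4 + 6 - 5*A^-4 + 3*A^-8 - 2*A^-12 + A^-16
Normalise by the writhe: (-A^3)^(-w) = (-A^3)^(0) = 1, so f(A) = 1 * <K> = -A^20 + 2*A^16 - 3*A^12 + 5*A^8 - 5*A^4 + 6 - 5*A^-4 + 3*A^-8 - 2*A^-12 + A^-16.
Substitute A = t^(-1/4), i.e. A^e → t^(-e/4): V(t) = t^4 - 2*t^3 + 3*t^2 - 5*t + 6 - 5*t^-1 + 5*t^-2 - 3*t^-3 + 2*t^-4 - t^-5

Answer: t^4 - 2*t^3 + 3*t^2 - 5*t + 6 - 5*t^-1 + 5*t^-2 - 3*t^-3 + 2*t^-4 - t^-5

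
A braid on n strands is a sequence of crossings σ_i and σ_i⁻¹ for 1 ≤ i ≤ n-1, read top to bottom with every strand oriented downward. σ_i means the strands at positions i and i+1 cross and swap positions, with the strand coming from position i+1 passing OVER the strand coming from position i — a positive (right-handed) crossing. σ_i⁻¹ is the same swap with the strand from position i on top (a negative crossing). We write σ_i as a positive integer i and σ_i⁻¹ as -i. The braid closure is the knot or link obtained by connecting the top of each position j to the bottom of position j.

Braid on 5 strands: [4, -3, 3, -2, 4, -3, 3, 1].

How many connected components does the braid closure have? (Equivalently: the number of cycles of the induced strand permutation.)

3

Derivation:
Track the strand permutation on 5 strands, starting from identity.
  step 1: s4 swaps positions 4,5 -> [1 2 3 5 4]
  step 2: s3^-1 swaps positions 3,4 -> [1 2 5 3 4]
  step 3: s3 swaps positions 3,4 -> [1 2 3 5 4]
  step 4: s2^-1 swaps positions 2,3 -> [1 3 2 5 4]
  step 5: s4 swaps positions 4,5 -> [1 3 2 4 5]
  step 6: s3^-1 swaps positions 3,4 -> [1 3 4 2 5]
  step 7: s3 swaps positions 3,4 -> [1 3 2 4 5]
  step 8: s1 swaps positions 1,2 -> [3 1 2 4 5]
Final permutation (position -> original strand): [3 1 2 4 5]
Closure components = cycle count of this permutation = 3.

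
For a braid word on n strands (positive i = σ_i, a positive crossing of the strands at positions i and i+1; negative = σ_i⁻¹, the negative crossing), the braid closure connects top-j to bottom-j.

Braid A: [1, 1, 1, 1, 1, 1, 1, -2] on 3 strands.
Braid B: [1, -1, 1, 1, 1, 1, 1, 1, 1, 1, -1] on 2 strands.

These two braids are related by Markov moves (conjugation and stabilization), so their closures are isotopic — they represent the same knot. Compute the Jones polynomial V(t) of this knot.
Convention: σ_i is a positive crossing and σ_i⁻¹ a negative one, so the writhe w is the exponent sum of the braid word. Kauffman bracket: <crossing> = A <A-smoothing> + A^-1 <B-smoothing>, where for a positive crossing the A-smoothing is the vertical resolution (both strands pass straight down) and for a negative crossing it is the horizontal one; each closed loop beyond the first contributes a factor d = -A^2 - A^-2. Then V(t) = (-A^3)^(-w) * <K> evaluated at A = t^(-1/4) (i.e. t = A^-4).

-t^10 + t^9 - t^8 + t^7 - t^6 + t^5 + t^3

Derivation:
Markov-equivalent braids have isotopic closures, hence identical knot invariants. Strip the Markov moves from each word to reach a common short braid β, then compute V(t) once on β.
Braid A: s1 s1 s1 s1 s1 s1 s1 s2^-1 on 3 strands reduces by inverse Markov moves (closure unchanged at each step):
  Destabilize: the word has the form β·s2^-1 where s2^-1 occurs only as the final letter (β ∈ B_2); drop it and the last strand → 2 strands.
Reduced to β = s1 s1 s1 s1 s1 s1 s1 on 2 strands, 7 crossings.
Braid B: s1 s1^-1 s1 s1 s1 s1 s1 s1 s1 s1 s1^-1 on 2 strands reduces by inverse Markov moves (closure unchanged at each step):
  Deconjugate: the word is γ·β·γ⁻¹ with γ = s1 (prefix) and γ⁻¹ = s1^-1 (suffix); strip both.
  Deconjugate: the word is γ·β·γ⁻¹ with γ = s1^-1 (prefix) and γ⁻¹ = s1 (suffix); strip both.
Reduced to β = s1 s1 s1 s1 s1 s1 s1 on 2 strands, 7 crossings.
Both give the same β = s1 s1 s1 s1 s1 s1 s1 on 2 strands, so one state sum suffices:
Braid: s1 s1 s1 s1 s1 s1 s1 on 2 strands, 7 crossings.
Writhe w = (#positive) - (#negative) = 7 - 0 = 7.
Enumerate smoothing states for the bracket polynomial. There are 2^7 = 128 states.
Smooth each crossing (0=||, 1=⌣⌢); contribution A^(Σ sign_k(1-2s_k)) * d^(L-1).
Tabulate the states by total A-exponent and number of loops L (A-exp: L × count):
  A^7: L=2 ×1
  A^5: L=1 ×7
  A^3: L=2 ×21
  A^1: L=3 ×35
  A^-1: L=4 ×35
  A^-3: L=5 ×21
  A^-5: L=6 ×7
  A^-7: L=7 ×1
Each group contributes A^e * Σ count * d^(L-1):
Powers of d = -A^2 - A^-2: d^2 = A^4 + 2 + A^-4; d^3 = -A^6 - 3*A^2 - 3*A^-2 - A^-6; d^4 = A^8 + 4*A^4 + 6 + 4*A^-4 + A^-8; d^5 = -A^10 - 5*A^6 - 10*A^2 - 10*A^-2 - 5*A^-6 - A^-10; d^6 = A^12 + 6*A^8 + 15*A^4 + 20 + 15*A^-4 + 6*A^-8 + A^-12.
  A^7 * (d) = -A^9 - A^5
  A^5 * (7) = 7*A^5
  A^3 * (21*d) = -21*A^5 - 21*A
  A^1 * (35*d^2) = 35*A^5 + 70*A + 35*A^-3
  A^-1 * (35*d^3) = -35*A^5 - 105*A - 105*A^-3 - 35*A^-7
  A^-3 * (21*d^4) = 21*A^5 + 84*A + 126*A^-3 + 84*A^-7 + 21*A^-11
  A^-5 * (7*d^5) = -7*A^5 - 35*A - 70*A^-3 - 70*A^-7 - 35*A^-11 - 7*A^-15
  A^-7 * (d^6) = A^5 + 6*A + 15*A^-3 + 20*A^-7 + 15*A^-11 + 6*A^-15 + A^-19
Summing the groups: <K> = -A^9 - A + A^-3 - A^-7 + A^-11 - A^-15 + A^-19
Normalise by the writhe: (-A^3)^(-w) = (-A^3)^(-7) = -A^-21, so f(A) = -A^-21 * <K> = A^-12 + A^-20 - A^-24 + A^-28 - A^-32 + A^-36 - A^-40.
Substitute A = t^(-1/4), i.e. A^e → t^(-e/4): V(t) = -t^10 + t^9 - t^8 + t^7 - t^6 + t^5 + t^3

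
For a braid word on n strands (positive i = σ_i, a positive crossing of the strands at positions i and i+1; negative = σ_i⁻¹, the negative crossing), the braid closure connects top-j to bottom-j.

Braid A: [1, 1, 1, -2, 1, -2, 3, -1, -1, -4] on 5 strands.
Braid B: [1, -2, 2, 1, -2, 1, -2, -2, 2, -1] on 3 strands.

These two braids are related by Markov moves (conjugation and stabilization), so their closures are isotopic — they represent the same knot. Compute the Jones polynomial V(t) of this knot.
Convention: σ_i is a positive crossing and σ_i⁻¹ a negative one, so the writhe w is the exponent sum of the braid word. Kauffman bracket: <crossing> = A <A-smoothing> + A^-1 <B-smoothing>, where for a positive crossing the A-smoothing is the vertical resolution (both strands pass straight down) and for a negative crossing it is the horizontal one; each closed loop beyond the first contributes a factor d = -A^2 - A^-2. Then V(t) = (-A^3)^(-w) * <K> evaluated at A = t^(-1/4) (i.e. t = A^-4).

t^2 - t + 1 - t^-1 + t^-2

Derivation:
Markov-equivalent braids have isotopic closures, hence identical knot invariants. Strip the Markov moves from each word to reach a common short braid β, then compute V(t) once on β.
Braid A: s1 s1 s1 s2^-1 s1 s2^-1 s3 s1^-1 s1^-1 s4^-1 on 5 strands reduces by inverse Markov moves (closure unchanged at each step):
  Destabilize: the word has the form β·s4^-1 where s4^-1 occurs only as the final letter (β ∈ B_4); drop it and the last strand → 4 strands.
  Deconjugate: the word is γ·β·γ⁻¹ with γ = s1 s1 (prefix) and γ⁻¹ = s1^-1 s1^-1 (suffix); strip both.
  Destabilize: the word has the form β·s3 where s3 occurs only as the final letter (β ∈ B_3); drop it and the last strand → 3 strands.
Reduced to β = s1 s2^-1 s1 s2^-1 on 3 strands, 4 crossings.
Braid B: s1 s2^-1 s2 s1 s2^-1 s1 s2^-1 s2^-1 s2 s1^-1 on 3 strands reduces by inverse Markov moves (closure unchanged at each step):
  Deconjugate: the word is γ·β·γ⁻¹ with γ = s1 s2^-1 (prefix) and γ⁻¹ = s2 s1^-1 (suffix); strip both.
  Deconjugate: the word is γ·β·γ⁻¹ with γ = s2 (prefix) and γ⁻¹ = s2^-1 (suffix); strip both.
Reduced to β = s1 s2^-1 s1 s2^-1 on 3 strands, 4 crossings.
Both give the same β = s1 s2^-1 s1 s2^-1 on 3 strands, so one state sum suffices:
Braid: s1 s2^-1 s1 s2^-1 on 3 strands, 4 crossings.
Writhe w = (#positive) - (#negative) = 2 - 2 = 0.
Enumerate smoothing states for the bracket polynomial. There are 2^4 = 16 states.
Smooth each crossing (0=||, 1=⌣⌢); contribution A^(Σ sign_k(1-2s_k)) * d^(L-1).
  state 0000: A-exp=+0, loops=3, term = A^0 * d^2
  state 0001: A-exp=+2, loops=2, term = A^2 * d^1
  state 0010: A-exp=-2, loops=2, term = A^-2 * d^1
  state 0011: A-exp=+0, loops=1, term = A^0 * d^0
  state 0100: A-exp=+2, loops=2, term = A^2 * d^1
  state 0101: A-exp=+4, loops=3, term = A^4 * d^2
  state 0110: A-exp=+0, loops=1, term = A^0 * d^0
  state 0111: A-exp=+2, loops=2, term = A^2 * d^1
  state 1000: A-exp=-2, loops=2, term = A^-2 * d^1
  state 1001: A-exp=+0, loops=1, term = A^0 * d^0
  state 1010: A-exp=-4, loops=3, term = A^-4 * d^2
  state 1011: A-exp=-2, loops=2, term = A^-2 * d^1
  state 1100: A-exp=+0, loops=1, term = A^0 * d^0
  state 1101: A-exp=+2, loops=2, term = A^2 * d^1
  state 1110: A-exp=-2, loops=2, term = A^-2 * d^1
  state 1111: A-exp=+0, loops=1, term = A^0 * d^0
Collect the terms by A-exponent (count of states per loop number):
Powers of d = -A^2 - A^-2: d^2 = A^4 + 2 + A^-4.
  A^4 * (d^2) = A^8 + 2*A^4 + 1
  A^2 * (4*d) = -4*A^4 - 4
  A^0 * (5 + d^2) = A^4 + 7 + A^-4
  A^-2 * (4*d) = -4 - 4*A^-4
  A^-4 * (d^2) = 1 + 2*A^-4 + A^-8
Summing the groups: <K> = A^8 - A^4 + 1 - A^-4 + A^-8
Normalise by the writhe: (-A^3)^(-w) = (-A^3)^(0) = 1, so f(A) = 1 * <K> = A^8 - A^4 + 1 - A^-4 + A^-8.
Substitute A = t^(-1/4), i.e. A^e → t^(-e/4): V(t) = t^2 - t + 1 - t^-1 + t^-2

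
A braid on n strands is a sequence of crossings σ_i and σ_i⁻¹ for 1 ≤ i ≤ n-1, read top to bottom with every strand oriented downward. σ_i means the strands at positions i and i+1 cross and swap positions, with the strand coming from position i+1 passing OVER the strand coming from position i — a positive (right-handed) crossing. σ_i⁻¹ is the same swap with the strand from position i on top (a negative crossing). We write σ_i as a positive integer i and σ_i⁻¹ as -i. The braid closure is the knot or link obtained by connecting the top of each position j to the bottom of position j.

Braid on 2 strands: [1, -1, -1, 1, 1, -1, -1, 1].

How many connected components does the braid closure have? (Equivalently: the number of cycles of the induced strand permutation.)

Track the strand permutation on 2 strands, starting from identity.
  step 1: s1 swaps positions 1,2 -> [2 1]
  step 2: s1^-1 swaps positions 1,2 -> [1 2]
  step 3: s1^-1 swaps positions 1,2 -> [2 1]
  step 4: s1 swaps positions 1,2 -> [1 2]
  step 5: s1 swaps positions 1,2 -> [2 1]
  step 6: s1^-1 swaps positions 1,2 -> [1 2]
  step 7: s1^-1 swaps positions 1,2 -> [2 1]
  step 8: s1 swaps positions 1,2 -> [1 2]
Final permutation (position -> original strand): [1 2]
Closure components = cycle count of this permutation = 2.

Answer: 2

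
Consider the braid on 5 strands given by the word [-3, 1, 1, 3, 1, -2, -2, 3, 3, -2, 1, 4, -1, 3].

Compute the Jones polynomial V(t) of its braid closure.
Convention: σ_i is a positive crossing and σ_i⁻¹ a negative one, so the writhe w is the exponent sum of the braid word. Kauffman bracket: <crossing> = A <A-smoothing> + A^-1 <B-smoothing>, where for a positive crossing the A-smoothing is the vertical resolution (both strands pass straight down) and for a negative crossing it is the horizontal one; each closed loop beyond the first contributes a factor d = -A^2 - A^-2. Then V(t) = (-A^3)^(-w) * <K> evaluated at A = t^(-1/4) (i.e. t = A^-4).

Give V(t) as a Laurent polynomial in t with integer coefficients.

The presented braid s3^-1 s1 s1 s3 s1 s2^-1 s2^-1 s3 s3 s2^-1 s1 s4 s1^-1 s3 on 5 strands reduces by inverse Markov moves (closure unchanged at each step):
  Deconjugate: the word is γ·β·γ⁻¹ with γ = s3^-1 s1 (prefix) and γ⁻¹ = s1^-1 s3 (suffix); strip both.
  Destabilize: the word has the form β·s4 where s4 occurs only as the final letter (β ∈ B_4); drop it and the last strand → 4 strands.
Reduced to β = s1 s3 s1 s2^-1 s2^-1 s3 s3 s2^-1 s1 on 4 strands, 9 crossings.
Compute on β:
Braid: s1 s3 s1 s2^-1 s2^-1 s3 s3 s2^-1 s1 on 4 strands, 9 crossings.
Writhe w = (#positive) - (#negative) = 6 - 3 = 3.
Computing the Kauffman bracket via state sum. There are 2^9 = 512 states.
Smooth each crossing (0=||, 1=⌣⌢); contribution A^(Σ sign_k(1-2s_k)) * d^(L-1).
Tabulate the states by total A-exponent and number of loops L (A-exp: L × count):
  A^9: L=5 ×1
  A^7: L=4 ×9
  A^5: L=3 ×32, L=5 ×4
  A^3: L=2 ×55, L=4 ×28, L=6 ×1
  A^1: L=1 ×39, L=3 ×77, L=5 ×10
  A^-1: L=2 ×81, L=4 ×44, L=6 ×1
  A^-3: L=3 ×73, L=5 ×11
  A^-5: L=4 ×35, L=6 ×1
  A^-7: L=5 ×9
  A^-9: L=6 ×1
Each group contributes A^e * Σ count * d^(L-1):
Powers of d = -A^2 - A^-2: d^2 = A^4 + 2 + A^-4; d^3 = -A^6 - 3*A^2 - 3*A^-2 - A^-6; d^4 = A^8 + 4*A^4 + 6 + 4*A^-4 + A^-8; d^5 = -A^10 - 5*A^6 - 10*A^2 - 10*A^-2 - 5*A^-6 - A^-10.
  A^9 * (d^4) = A^17 + 4*A^13 + 6*A^9 + 4*A^5 + A
  A^7 * (9*d^3) = -9*A^13 - 27*A^9 - 27*A^5 - 9*A
  A^5 * (32*d^2 + 4*d^4) = 4*A^13 + 48*A^9 + 88*A^5 + 48*A + 4*A^-3
  A^3 * (55*d + 28*d^3 + d^5) = -A^13 - 33*A^9 - 149*A^5 - 149*A - 33*A^-3 - A^-7
  A^1 * (39 + 77*d^2 + 10*d^4) = 10*A^9 + 117*A^5 + 253*A + 117*A^-3 + 10*A^-7
  A^-1 * (81*d + 44*d^3 + d^5) = -A^9 - 49*A^5 - 223*A - 223*A^-3 - 49*A^-7 - A^-11
  A^-3 * (73*d^2 + 11*d^4) = 11*A^5 + 117*A + 212*A^-3 + 117*A^-7 + 11*A^-11
  A^-5 * (35*d^3 + d^5) = -A^5 - 40*A - 115*A^-3 - 115*A^-7 - 40*A^-11 - A^-15
  A^-7 * (9*d^4) = 9*A + 36*A^-3 + 54*A^-7 + 36*A^-11 + 9*A^-15
  A^-9 * (d^5) = -A - 5*A^-3 - 10*A^-7 - 10*A^-11 - 5*A^-15 - A^-19
Summing the groups: <K> = A^17 - 2*A^13 + 3*A^9 - 6*A^5 + 6*A - 7*A^-3 + 6*A^-7 - 4*A^-11 + 3*A^-15 - A^-19
Normalise by the writhe: (-A^3)^(-w) = (-A^3)^(-3) = -A^-9, so f(A) = -A^-9 * <K> = -A^8 + 2*A^4 - 3 + 6*A^-4 - 6*A^-8 + 7*A^-12 - 6*A^-16 + 4*A^-20 - 3*A^-24 + A^-28.
Substitute A = t^(-1/4), i.e. A^e → t^(-e/4): V(t) = t^7 - 3*t^6 + 4*t^5 - 6*t^4 + 7*t^3 - 6*t^2 + 6*t - 3 + 2*t^-1 - t^-2

Answer: t^7 - 3*t^6 + 4*t^5 - 6*t^4 + 7*t^3 - 6*t^2 + 6*t - 3 + 2*t^-1 - t^-2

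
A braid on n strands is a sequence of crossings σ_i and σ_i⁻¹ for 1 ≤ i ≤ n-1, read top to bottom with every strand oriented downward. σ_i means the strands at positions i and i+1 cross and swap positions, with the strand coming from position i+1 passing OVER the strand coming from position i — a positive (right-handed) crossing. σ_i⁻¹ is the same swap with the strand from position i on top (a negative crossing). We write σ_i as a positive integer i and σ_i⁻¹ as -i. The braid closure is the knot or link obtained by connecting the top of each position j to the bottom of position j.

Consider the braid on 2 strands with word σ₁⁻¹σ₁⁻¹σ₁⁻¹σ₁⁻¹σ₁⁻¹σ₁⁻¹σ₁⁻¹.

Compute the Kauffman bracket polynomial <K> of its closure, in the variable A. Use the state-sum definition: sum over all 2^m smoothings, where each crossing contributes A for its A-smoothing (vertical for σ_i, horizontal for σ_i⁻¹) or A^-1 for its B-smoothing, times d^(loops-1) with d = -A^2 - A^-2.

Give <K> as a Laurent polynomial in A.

Braid: s1^-1 s1^-1 s1^-1 s1^-1 s1^-1 s1^-1 s1^-1 on 2 strands, 7 crossings.
Writhe w = (#positive) - (#negative) = 0 - 7 = -7.
Computing the Kauffman bracket via state sum. There are 2^7 = 128 states.
Smooth each crossing (0=||, 1=⌣⌢); contribution A^(Σ sign_k(1-2s_k)) * d^(L-1).
Tabulate the states by total A-exponent and number of loops L (A-exp: L × count):
  A^7: L=7 ×1
  A^5: L=6 ×7
  A^3: L=5 ×21
  A^1: L=4 ×35
  A^-1: L=3 ×35
  A^-3: L=2 ×21
  A^-5: L=1 ×7
  A^-7: L=2 ×1
Each group contributes A^e * Σ count * d^(L-1):
Powers of d = -A^2 - A^-2: d^2 = A^4 + 2 + A^-4; d^3 = -A^6 - 3*A^2 - 3*A^-2 - A^-6; d^4 = A^8 + 4*A^4 + 6 + 4*A^-4 + A^-8; d^5 = -A^10 - 5*A^6 - 10*A^2 - 10*A^-2 - 5*A^-6 - A^-10; d^6 = A^12 + 6*A^8 + 15*A^4 + 20 + 15*A^-4 + 6*A^-8 + A^-12.
  A^7 * (d^6) = A^19 + 6*A^15 + 15*A^11 + 20*A^7 + 15*A^3 + 6*A^-1 + A^-5
  A^5 * (7*d^5) = -7*A^15 - 35*A^11 - 70*A^7 - 70*A^3 - 35*A^-1 - 7*A^-5
  A^3 * (21*d^4) = 21*A^11 + 84*A^7 + 126*A^3 + 84*A^-1 + 21*A^-5
  A^1 * (35*d^3) = -35*A^7 - 105*A^3 - 105*A^-1 - 35*A^-5
  A^-1 * (35*d^2) = 35*A^3 + 70*A^-1 + 35*A^-5
  A^-3 * (21*d) = -21*A^-1 - 21*A^-5
  A^-5 * (7) = 7*A^-5
  A^-7 * (d) = -A^-5 - A^-9
Summing the groups: <K> = A^19 - A^15 + A^11 - A^7 + A^3 - A^-1 - A^-9

Answer: A^19 - A^15 + A^11 - A^7 + A^3 - A^-1 - A^-9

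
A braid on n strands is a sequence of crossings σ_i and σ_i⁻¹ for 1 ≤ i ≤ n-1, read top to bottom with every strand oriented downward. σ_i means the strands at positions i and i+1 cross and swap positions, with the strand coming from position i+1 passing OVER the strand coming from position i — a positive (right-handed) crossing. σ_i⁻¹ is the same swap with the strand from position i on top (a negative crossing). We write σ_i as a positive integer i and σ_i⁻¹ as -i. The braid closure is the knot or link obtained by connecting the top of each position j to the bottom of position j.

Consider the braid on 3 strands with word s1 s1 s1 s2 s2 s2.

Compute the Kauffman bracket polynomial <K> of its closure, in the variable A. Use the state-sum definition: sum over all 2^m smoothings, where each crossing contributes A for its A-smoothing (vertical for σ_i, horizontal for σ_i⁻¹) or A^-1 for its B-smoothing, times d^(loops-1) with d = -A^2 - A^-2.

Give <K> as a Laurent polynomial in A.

Braid: s1 s1 s1 s2 s2 s2 on 3 strands, 6 crossings.
Writhe w = (#positive) - (#negative) = 6 - 0 = 6.
Computing the Kauffman bracket via state sum. There are 2^6 = 64 states.
Each crossing splits two ways (0=vertical, 1=horizontal). The state's weight is A^(#A-smoothings - #B-smoothings) * d^(loops - 1).
Tabulate the states by total A-exponent and number of loops L (A-exp: L × count):
  A^6: L=3 ×1
  A^4: L=2 ×6
  A^2: L=1 ×9, L=3 ×6
  A^0: L=2 ×18, L=4 ×2
  A^-2: L=3 ×15
  A^-4: L=4 ×6
  A^-6: L=5 ×1
Each group contributes A^e * Σ count * d^(L-1):
Powers of d = -A^2 - A^-2: d^2 = A^4 + 2 + A^-4; d^3 = -A^6 - 3*A^2 - 3*A^-2 - A^-6; d^4 = A^8 + 4*A^4 + 6 + 4*A^-4 + A^-8.
  A^6 * (d^2) = A^10 + 2*A^6 + A^2
  A^4 * (6*d) = -6*A^6 - 6*A^2
  A^2 * (9 + 6*d^2) = 6*A^6 + 21*A^2 + 6*A^-2
  A^0 * (18*d + 2*d^3) = -2*A^6 - 24*A^2 - 24*A^-2 - 2*A^-6
  A^-2 * (15*d^2) = 15*A^2 + 30*A^-2 + 15*A^-6
  A^-4 * (6*d^3) = -6*A^2 - 18*A^-2 - 18*A^-6 - 6*A^-10
  A^-6 * (d^4) = A^2 + 4*A^-2 + 6*A^-6 + 4*A^-10 + A^-14
Summing the groups: <K> = A^10 + 2*A^2 - 2*A^-2 + A^-6 - 2*A^-10 + A^-14

Answer: A^10 + 2*A^2 - 2*A^-2 + A^-6 - 2*A^-10 + A^-14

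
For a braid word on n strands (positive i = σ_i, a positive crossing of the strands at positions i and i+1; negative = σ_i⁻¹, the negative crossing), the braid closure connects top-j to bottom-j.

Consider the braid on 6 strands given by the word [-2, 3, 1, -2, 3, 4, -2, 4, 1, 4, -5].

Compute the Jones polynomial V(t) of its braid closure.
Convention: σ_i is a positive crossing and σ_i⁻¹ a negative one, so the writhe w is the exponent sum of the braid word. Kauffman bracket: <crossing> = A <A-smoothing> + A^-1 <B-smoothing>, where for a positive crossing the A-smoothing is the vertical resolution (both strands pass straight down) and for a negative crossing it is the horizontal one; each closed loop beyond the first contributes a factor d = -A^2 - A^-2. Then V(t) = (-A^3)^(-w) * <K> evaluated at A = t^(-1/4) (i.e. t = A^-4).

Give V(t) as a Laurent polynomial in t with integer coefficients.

-t^8 + 3*t^7 - 5*t^6 + 8*t^5 - 10*t^4 + 10*t^3 - 10*t^2 + 8*t - 4 + 3*t^-1 - t^-2

Derivation:
The presented braid s2^-1 s3 s1 s2^-1 s3 s4 s2^-1 s4 s1 s4 s5^-1 on 6 strands reduces by inverse Markov moves (closure unchanged at each step):
  Destabilize: the word has the form β·s5^-1 where s5^-1 occurs only as the final letter (β ∈ B_5); drop it and the last strand → 5 strands.
Reduced to β = s2^-1 s3 s1 s2^-1 s3 s4 s2^-1 s4 s1 s4 on 5 strands, 10 crossings.
Compute on β:
Braid: s2^-1 s3 s1 s2^-1 s3 s4 s2^-1 s4 s1 s4 on 5 strands, 10 crossings.
Writhe w = (#positive) - (#negative) = 7 - 3 = 4.
Enumerate smoothing states for the bracket polynomial. There are 2^10 = 1024 states.
Smooth each crossing (0=||, 1=⌣⌢); contribution A^(Σ sign_k(1-2s_k)) * d^(L-1).
Tabulate the states by total A-exponent and number of loops L (A-exp: L × count):
  A^10: L=6 ×1
  A^8: L=5 ×10
  A^6: L=4 ×42, L=6 ×3
  A^4: L=3 ×95, L=5 ×24, L=7 ×1
  A^2: L=2 ×117, L=4 ×86, L=6 ×7
  A^0: L=1 ×63, L=3 ×157, L=5 ×32
  A^-2: L=2 ×120, L=4 ×87, L=6 ×3
  A^-4: L=3 ×99, L=5 ×21
  A^-6: L=4 ×43, L=6 ×2
  A^-8: L=5 ×10
  A^-10: L=6 ×1
Each group contributes A^e * Σ count * d^(L-1):
Powers of d = -A^2 - A^-2: d^2 = A^4 + 2 + A^-4; d^3 = -A^6 - 3*A^2 - 3*A^-2 - A^-6; d^4 = A^8 + 4*A^4 + 6 + 4*A^-4 + A^-8; d^5 = -A^10 - 5*A^6 - 10*A^2 - 10*A^-2 - 5*A^-6 - A^-10; d^6 = A^12 + 6*A^8 + 15*A^4 + 20 + 15*A^-4 + 6*A^-8 + A^-12.
  A^10 * (d^5) = -A^20 - 5*A^16 - 10*A^12 - 10*A^8 - 5*A^4 - 1
  A^8 * (10*d^4) = 10*A^16 + 40*A^12 + 60*A^8 + 40*A^4 + 10
  A^6 * (42*d^3 + 3*d^5) = -3*A^16 - 57*A^12 - 156*A^8 - 156*A^4 - 57 - 3*A^-4
  A^4 * (95*d^2 + 24*d^4 + d^6) = A^16 + 30*A^12 + 206*A^8 + 354*A^4 + 206 + 30*A^-4 + A^-8
  A^2 * (117*d + 86*d^3 + 7*d^5) = -7*A^12 - 121*A^8 - 445*A^4 - 445 - 121*A^-4 - 7*A^-8
  A^0 * (63 + 157*d^2 + 32*d^4) = 32*A^8 + 285*A^4 + 569 + 285*A^-4 + 32*A^-8
  A^-2 * (120*d + 87*d^3 + 3*d^5) = -3*A^8 - 102*A^4 - 411 - 411*A^-4 - 102*A^-8 - 3*A^-12
  A^-4 * (99*d^2 + 21*d^4) = 21*A^4 + 183 + 324*A^-4 + 183*A^-8 + 21*A^-12
  A^-6 * (43*d^3 + 2*d^5) = -2*A^4 - 53 - 149*A^-4 - 149*A^-8 - 53*A^-12 - 2*A^-16
  A^-8 * (10*d^4) = 10 + 40*A^-4 + 60*A^-8 + 40*A^-12 + 10*A^-16
  A^-10 * (d^5) = -1 - 5*A^-4 - 10*A^-8 - 10*A^-12 - 5*A^-16 - A^-20
Summing the groups: <K> = -A^20 + 3*A^16 - 4*A^12 + 8*A^8 - 10*A^4 + 10 - 10*A^-4 + 8*A^-8 - 5*A^-12 + 3*A^-16 - A^-20
Normalise by the writhe: (-A^3)^(-w) = (-A^3)^(-4) = A^-12, so f(A) = A^-12 * <K> = -A^8 + 3*A^4 - 4 + 8*A^-4 - 10*A^-8 + 10*A^-12 - 10*A^-16 + 8*A^-20 - 5*A^-24 + 3*A^-28 - A^-32.
Substitute A = t^(-1/4), i.e. A^e → t^(-e/4): V(t) = -t^8 + 3*t^7 - 5*t^6 + 8*t^5 - 10*t^4 + 10*t^3 - 10*t^2 + 8*t - 4 + 3*t^-1 - t^-2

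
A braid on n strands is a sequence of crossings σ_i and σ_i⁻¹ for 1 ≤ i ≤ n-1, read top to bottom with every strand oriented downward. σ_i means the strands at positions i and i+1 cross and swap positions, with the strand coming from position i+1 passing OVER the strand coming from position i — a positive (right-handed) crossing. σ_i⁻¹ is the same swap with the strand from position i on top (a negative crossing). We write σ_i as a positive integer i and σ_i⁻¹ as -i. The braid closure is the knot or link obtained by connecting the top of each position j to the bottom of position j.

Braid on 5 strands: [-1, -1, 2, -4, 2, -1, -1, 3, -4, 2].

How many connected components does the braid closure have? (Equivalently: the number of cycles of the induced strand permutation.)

Track the strand permutation on 5 strands, starting from identity.
  step 1: s1^-1 swaps positions 1,2 -> [2 1 3 4 5]
  step 2: s1^-1 swaps positions 1,2 -> [1 2 3 4 5]
  step 3: s2 swaps positions 2,3 -> [1 3 2 4 5]
  step 4: s4^-1 swaps positions 4,5 -> [1 3 2 5 4]
  step 5: s2 swaps positions 2,3 -> [1 2 3 5 4]
  step 6: s1^-1 swaps positions 1,2 -> [2 1 3 5 4]
  step 7: s1^-1 swaps positions 1,2 -> [1 2 3 5 4]
  step 8: s3 swaps positions 3,4 -> [1 2 5 3 4]
  step 9: s4^-1 swaps positions 4,5 -> [1 2 5 4 3]
  step 10: s2 swaps positions 2,3 -> [1 5 2 4 3]
Final permutation (position -> original strand): [1 5 2 4 3]
Closure components = cycle count of this permutation = 3.

Answer: 3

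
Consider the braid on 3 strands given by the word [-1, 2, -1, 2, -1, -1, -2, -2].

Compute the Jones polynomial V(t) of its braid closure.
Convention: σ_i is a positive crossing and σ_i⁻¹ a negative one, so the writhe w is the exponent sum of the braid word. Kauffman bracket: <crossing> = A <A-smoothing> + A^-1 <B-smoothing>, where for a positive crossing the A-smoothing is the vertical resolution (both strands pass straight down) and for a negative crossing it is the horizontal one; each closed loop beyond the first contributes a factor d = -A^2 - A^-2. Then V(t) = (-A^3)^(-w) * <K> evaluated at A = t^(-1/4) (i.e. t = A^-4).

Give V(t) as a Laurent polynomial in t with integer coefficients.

Braid: s1^-1 s2 s1^-1 s2 s1^-1 s1^-1 s2^-1 s2^-1 on 3 strands, 8 crossings.
Writhe w = (#positive) - (#negative) = 2 - 6 = -4.
Enumerate smoothing states for the bracket polynomial. There are 2^8 = 256 states.
For each crossing: s=0 is the vertical smoothing, s=1 horizontal. Crossing k contributes A^(sign_k * (1 - 2*s_k)); loop factor d = -A^2 - A^-2.
Tabulate the states by total A-exponent and number of loops L (A-exp: L × count):
  A^8: L=5 ×1
  A^6: L=4 ×8
  A^4: L=3 ×26, L=5 ×2
  A^2: L=2 ×41, L=4 ×15
  A^0: L=1 ×26, L=3 ×43, L=5 ×1
  A^-2: L=2 ×47, L=4 ×9
  A^-4: L=1 ×11, L=3 ×16, L=5 ×1
  A^-6: L=2 ×6, L=4 ×2
  A^-8: L=3 ×1
Each group contributes A^e * Σ count * d^(L-1):
Powers of d = -A^2 - A^-2: d^2 = A^4 + 2 + A^-4; d^3 = -A^6 - 3*A^2 - 3*A^-2 - A^-6; d^4 = A^8 + 4*A^4 + 6 + 4*A^-4 + A^-8.
  A^8 * (d^4) = A^16 + 4*A^12 + 6*A^8 + 4*A^4 + 1
  A^6 * (8*d^3) = -8*A^12 - 24*A^8 - 24*A^4 - 8
  A^4 * (26*d^2 + 2*d^4) = 2*A^12 + 34*A^8 + 64*A^4 + 34 + 2*A^-4
  A^2 * (41*d + 15*d^3) = -15*A^8 - 86*A^4 - 86 - 15*A^-4
  A^0 * (26 + 43*d^2 + d^4) = A^8 + 47*A^4 + 118 + 47*A^-4 + A^-8
  A^-2 * (47*d + 9*d^3) = -9*A^4 - 74 - 74*A^-4 - 9*A^-8
  A^-4 * (11 + 16*d^2 + d^4) = A^4 + 20 + 49*A^-4 + 20*A^-8 + A^-12
  A^-6 * (6*d + 2*d^3) = -2 - 12*A^-4 - 12*A^-8 - 2*A^-12
  A^-8 * (d^2) = A^-4 + 2*A^-8 + A^-12
Summing the groups: <K> = A^16 - 2*A^12 + 2*A^8 - 3*A^4 + 3 - 2*A^-4 + 2*A^-8
Normalise by the writhe: (-A^3)^(-w) = (-A^3)^(4) = A^12, so f(A) = A^12 * <K> = A^28 - 2*A^24 + 2*A^20 - 3*A^16 + 3*A^12 - 2*A^8 + 2*A^4.
Substitute A = t^(-1/4), i.e. A^e → t^(-e/4): V(t) = 2*t^-1 - 2*t^-2 + 3*t^-3 - 3*t^-4 + 2*t^-5 - 2*t^-6 + t^-7

Answer: 2*t^-1 - 2*t^-2 + 3*t^-3 - 3*t^-4 + 2*t^-5 - 2*t^-6 + t^-7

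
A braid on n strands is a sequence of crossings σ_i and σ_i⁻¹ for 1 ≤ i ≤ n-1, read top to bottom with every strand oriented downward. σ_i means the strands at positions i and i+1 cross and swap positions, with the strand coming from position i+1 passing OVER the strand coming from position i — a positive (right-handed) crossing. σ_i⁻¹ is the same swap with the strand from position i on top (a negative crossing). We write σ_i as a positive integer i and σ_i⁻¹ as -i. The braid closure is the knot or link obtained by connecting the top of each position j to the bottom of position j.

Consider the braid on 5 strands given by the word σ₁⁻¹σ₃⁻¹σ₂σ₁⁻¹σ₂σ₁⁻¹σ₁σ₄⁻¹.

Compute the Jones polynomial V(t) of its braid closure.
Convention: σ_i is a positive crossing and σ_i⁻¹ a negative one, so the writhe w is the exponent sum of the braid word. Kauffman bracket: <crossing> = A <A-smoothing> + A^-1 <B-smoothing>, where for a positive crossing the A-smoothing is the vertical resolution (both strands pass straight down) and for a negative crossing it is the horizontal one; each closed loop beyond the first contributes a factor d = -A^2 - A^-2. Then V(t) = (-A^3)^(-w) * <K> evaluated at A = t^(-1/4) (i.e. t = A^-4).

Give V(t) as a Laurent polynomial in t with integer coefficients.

First cancel adjacent σ_i σ_i⁻¹ pairs (Reidemeister II — same braid, same closure): s1^-1 s3^-1 s2 s1^-1 s2 s1^-1 s1 s4^-1 → s1^-1 s3^-1 s2 s1^-1 s2 s4^-1.
Braid: s1^-1 s3^-1 s2 s1^-1 s2 s4^-1 on 5 strands, 6 crossings.
Writhe w = (#positive) - (#negative) = 2 - 4 = -2.
State-sum expansion of <K>. There are 2^6 = 64 states.
Each crossing splits two ways (0=vertical, 1=horizontal). The state's weight is A^(#A-smoothings - #B-smoothings) * d^(loops - 1).
Tabulate the states by total A-exponent and number of loops L (A-exp: L × count):
  A^6: L=3 ×1
  A^4: L=2 ×4, L=4 ×2
  A^2: L=1 ×5, L=3 ×9, L=5 ×1
  A^0: L=2 ×14, L=4 ×6
  A^-2: L=3 ×14, L=5 ×1
  A^-4: L=4 ×6
  A^-6: L=5 ×1
Each group contributes A^e * Σ count * d^(L-1):
Powers of d = -A^2 - A^-2: d^2 = A^4 + 2 + A^-4; d^3 = -A^6 - 3*A^2 - 3*A^-2 - A^-6; d^4 = A^8 + 4*A^4 + 6 + 4*A^-4 + A^-8.
  A^6 * (d^2) = A^10 + 2*A^6 + A^2
  A^4 * (4*d + 2*d^3) = -2*A^10 - 10*A^6 - 10*A^2 - 2*A^-2
  A^2 * (5 + 9*d^2 + d^4) = A^10 + 13*A^6 + 29*A^2 + 13*A^-2 + A^-6
  A^0 * (14*d + 6*d^3) = -6*A^6 - 32*A^2 - 32*A^-2 - 6*A^-6
  A^-2 * (14*d^2 + d^4) = A^6 + 18*A^2 + 34*A^-2 + 18*A^-6 + A^-10
  A^-4 * (6*d^3) = -6*A^2 - 18*A^-2 - 18*A^-6 - 6*A^-10
  A^-6 * (d^4) = A^2 + 4*A^-2 + 6*A^-6 + 4*A^-10 + A^-14
Summing the groups: <K> = A^2 - A^-2 + A^-6 - A^-10 + A^-14
Normalise by the writhe: (-A^3)^(-w) = (-A^3)^(2) = A^6, so f(A) = A^6 * <K> = A^8 - A^4 + 1 - A^-4 + A^-8.
Substitute A = t^(-1/4), i.e. A^e → t^(-e/4): V(t) = t^2 - t + 1 - t^-1 + t^-2

Answer: t^2 - t + 1 - t^-1 + t^-2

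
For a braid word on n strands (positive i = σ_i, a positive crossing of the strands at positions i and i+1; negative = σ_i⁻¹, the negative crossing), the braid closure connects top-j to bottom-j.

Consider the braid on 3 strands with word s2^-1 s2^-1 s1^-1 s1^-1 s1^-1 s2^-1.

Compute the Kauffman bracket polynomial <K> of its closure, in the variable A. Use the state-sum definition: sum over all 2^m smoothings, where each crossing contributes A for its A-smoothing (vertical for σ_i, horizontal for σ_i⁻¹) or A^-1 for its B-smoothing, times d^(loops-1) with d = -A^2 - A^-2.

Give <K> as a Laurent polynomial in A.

A^14 - 2*A^10 + A^6 - 2*A^2 + 2*A^-2 + A^-10

Derivation:
Braid: s2^-1 s2^-1 s1^-1 s1^-1 s1^-1 s2^-1 on 3 strands, 6 crossings.
Writhe w = (#positive) - (#negative) = 0 - 6 = -6.
Computing the Kauffman bracket via state sum. There are 2^6 = 64 states.
Each crossing splits two ways (0=vertical, 1=horizontal). The state's weight is A^(#A-smoothings - #B-smoothings) * d^(loops - 1).
Tabulate the states by total A-exponent and number of loops L (A-exp: L × count):
  A^6: L=5 ×1
  A^4: L=4 ×6
  A^2: L=3 ×15
  A^0: L=2 ×18, L=4 ×2
  A^-2: L=1 ×9, L=3 ×6
  A^-4: L=2 ×6
  A^-6: L=3 ×1
Each group contributes A^e * Σ count * d^(L-1):
Powers of d = -A^2 - A^-2: d^2 = A^4 + 2 + A^-4; d^3 = -A^6 - 3*A^2 - 3*A^-2 - A^-6; d^4 = A^8 + 4*A^4 + 6 + 4*A^-4 + A^-8.
  A^6 * (d^4) = A^14 + 4*A^10 + 6*A^6 + 4*A^2 + A^-2
  A^4 * (6*d^3) = -6*A^10 - 18*A^6 - 18*A^2 - 6*A^-2
  A^2 * (15*d^2) = 15*A^6 + 30*A^2 + 15*A^-2
  A^0 * (18*d + 2*d^3) = -2*A^6 - 24*A^2 - 24*A^-2 - 2*A^-6
  A^-2 * (9 + 6*d^2) = 6*A^2 + 21*A^-2 + 6*A^-6
  A^-4 * (6*d) = -6*A^-2 - 6*A^-6
  A^-6 * (d^2) = A^-2 + 2*A^-6 + A^-10
Summing the groups: <K> = A^14 - 2*A^10 + A^6 - 2*A^2 + 2*A^-2 + A^-10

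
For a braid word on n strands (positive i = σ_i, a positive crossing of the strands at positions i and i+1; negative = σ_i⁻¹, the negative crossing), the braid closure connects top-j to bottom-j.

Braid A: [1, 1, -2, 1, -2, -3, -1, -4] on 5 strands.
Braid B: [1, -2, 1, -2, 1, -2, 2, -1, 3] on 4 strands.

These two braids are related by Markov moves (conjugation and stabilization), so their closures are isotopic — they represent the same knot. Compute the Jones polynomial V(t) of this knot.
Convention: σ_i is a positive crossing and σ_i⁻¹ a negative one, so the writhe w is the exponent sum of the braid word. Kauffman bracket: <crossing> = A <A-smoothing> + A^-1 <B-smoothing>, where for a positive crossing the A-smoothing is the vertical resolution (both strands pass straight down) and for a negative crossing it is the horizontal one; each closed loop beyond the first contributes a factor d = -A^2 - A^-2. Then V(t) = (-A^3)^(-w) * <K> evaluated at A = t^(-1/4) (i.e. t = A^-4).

t^2 - t + 1 - t^-1 + t^-2

Derivation:
Markov-equivalent braids have isotopic closures, hence identical knot invariants. Strip the Markov moves from each word to reach a common short braid β, then compute V(t) once on β.
Braid A: s1 s1 s2^-1 s1 s2^-1 s3^-1 s1^-1 s4^-1 on 5 strands reduces by inverse Markov moves (closure unchanged at each step):
  Destabilize: the word has the form β·s4^-1 where s4^-1 occurs only as the final letter (β ∈ B_4); drop it and the last strand → 4 strands.
  Deconjugate: the word is γ·β·γ⁻¹ with γ = s1 (prefix) and γ⁻¹ = s1^-1 (suffix); strip both.
  Destabilize: the word has the form β·s3^-1 where s3^-1 occurs only as the final letter (β ∈ B_3); drop it and the last strand → 3 strands.
Reduced to β = s1 s2^-1 s1 s2^-1 on 3 strands, 4 crossings.
Braid B: s1 s2^-1 s1 s2^-1 s1 s2^-1 s2 s1^-1 s3 on 4 strands reduces by inverse Markov moves (closure unchanged at each step):
  Destabilize: the word has the form β·s3 where s3 occurs only as the final letter (β ∈ B_3); drop it and the last strand → 3 strands.
  Deconjugate: the word is γ·β·γ⁻¹ with γ = s1 s2^-1 (prefix) and γ⁻¹ = s2 s1^-1 (suffix); strip both.
Reduced to β = s1 s2^-1 s1 s2^-1 on 3 strands, 4 crossings.
Both give the same β = s1 s2^-1 s1 s2^-1 on 3 strands, so one state sum suffices:
Braid: s1 s2^-1 s1 s2^-1 on 3 strands, 4 crossings.
Writhe w = (#positive) - (#negative) = 2 - 2 = 0.
Computing the Kauffman bracket via state sum. There are 2^4 = 16 states.
Each crossing splits two ways (0=vertical, 1=horizontal). The state's weight is A^(#A-smoothings - #B-smoothings) * d^(loops - 1).
  state 0000: A-exp=+0, loops=3, term = A^0 * d^2
  state 0001: A-exp=+2, loops=2, term = A^2 * d^1
  state 0010: A-exp=-2, loops=2, term = A^-2 * d^1
  state 0011: A-exp=+0, loops=1, term = A^0 * d^0
  state 0100: A-exp=+2, loops=2, term = A^2 * d^1
  state 0101: A-exp=+4, loops=3, term = A^4 * d^2
  state 0110: A-exp=+0, loops=1, term = A^0 * d^0
  state 0111: A-exp=+2, loops=2, term = A^2 * d^1
  state 1000: A-exp=-2, loops=2, term = A^-2 * d^1
  state 1001: A-exp=+0, loops=1, term = A^0 * d^0
  state 1010: A-exp=-4, loops=3, term = A^-4 * d^2
  state 1011: A-exp=-2, loops=2, term = A^-2 * d^1
  state 1100: A-exp=+0, loops=1, term = A^0 * d^0
  state 1101: A-exp=+2, loops=2, term = A^2 * d^1
  state 1110: A-exp=-2, loops=2, term = A^-2 * d^1
  state 1111: A-exp=+0, loops=1, term = A^0 * d^0
Collect the terms by A-exponent (count of states per loop number):
Powers of d = -A^2 - A^-2: d^2 = A^4 + 2 + A^-4.
  A^4 * (d^2) = A^8 + 2*A^4 + 1
  A^2 * (4*d) = -4*A^4 - 4
  A^0 * (5 + d^2) = A^4 + 7 + A^-4
  A^-2 * (4*d) = -4 - 4*A^-4
  A^-4 * (d^2) = 1 + 2*A^-4 + A^-8
Summing the groups: <K> = A^8 - A^4 + 1 - A^-4 + A^-8
Normalise by the writhe: (-A^3)^(-w) = (-A^3)^(0) = 1, so f(A) = 1 * <K> = A^8 - A^4 + 1 - A^-4 + A^-8.
Substitute A = t^(-1/4), i.e. A^e → t^(-e/4): V(t) = t^2 - t + 1 - t^-1 + t^-2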